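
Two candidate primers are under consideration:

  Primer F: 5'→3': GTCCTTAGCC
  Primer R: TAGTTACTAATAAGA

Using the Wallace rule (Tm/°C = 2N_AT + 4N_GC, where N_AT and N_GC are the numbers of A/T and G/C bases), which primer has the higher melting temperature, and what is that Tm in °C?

Primer F: A+T=4, G+C=6 → Tm = 2(4)+4(6) = 32°C
Primer R: A+T=12, G+C=3 → Tm = 2(12)+4(3) = 36°C
32°C vs 36°C → primer R is higher.

Primer R, 36°C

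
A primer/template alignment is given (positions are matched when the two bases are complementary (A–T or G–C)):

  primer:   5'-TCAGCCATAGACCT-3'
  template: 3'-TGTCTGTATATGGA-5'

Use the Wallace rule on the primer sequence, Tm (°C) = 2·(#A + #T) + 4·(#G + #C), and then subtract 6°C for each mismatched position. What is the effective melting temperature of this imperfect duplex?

24°C

Primer base counts: A=4, T=3, G=2, C=5 → A+T=7, G+C=7
Perfect-match Tm = 2(7) + 4(7) = 14 + 28 = 42°C
Mismatches (positions where the bases are not complementary): 3 (at positions 1, 5, 10)
Effective Tm = 42 − 3×6 = 42 − 18 = 24°C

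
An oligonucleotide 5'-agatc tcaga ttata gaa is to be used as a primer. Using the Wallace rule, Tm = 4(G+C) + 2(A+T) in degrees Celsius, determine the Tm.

46°C

A=8, C=2, T=5, G=3
AT pairs contribute 13, GC pairs contribute 5.
Tm = 2×13 + 4×5 = 46°C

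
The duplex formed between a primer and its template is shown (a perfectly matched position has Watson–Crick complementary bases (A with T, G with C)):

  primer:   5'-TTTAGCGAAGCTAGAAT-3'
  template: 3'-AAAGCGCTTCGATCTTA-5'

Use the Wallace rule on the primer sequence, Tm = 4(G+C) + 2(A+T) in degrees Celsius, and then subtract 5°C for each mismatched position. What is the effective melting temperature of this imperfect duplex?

Primer base counts: A=6, T=5, G=4, C=2 → A+T=11, G+C=6
Perfect-match Tm = 2(11) + 4(6) = 22 + 24 = 46°C
Mismatches (positions where the bases are not complementary): 1 (at position 4)
Effective Tm = 46 − 1×5 = 46 − 5 = 41°C

41°C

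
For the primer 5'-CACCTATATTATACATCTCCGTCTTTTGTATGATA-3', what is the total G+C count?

11

Scanning the sequence gives C=8, A=9, G=3, T=15.
Total G or C: 3 + 8 = 11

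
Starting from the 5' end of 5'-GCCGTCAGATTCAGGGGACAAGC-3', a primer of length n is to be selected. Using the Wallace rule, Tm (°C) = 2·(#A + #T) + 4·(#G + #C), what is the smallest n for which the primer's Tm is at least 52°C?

n = 16

First 15 bases: GCCGTCAGATTCAGG → Tm = 48°C (< 52°C)
First 16 bases: GCCGTCAGATTCAGGG → Tm = 52°C (≥ 52°C)
Each additional base adds 2°C (A/T) or 4°C (G/C), so Tm is non-decreasing in n; n = 16 is the first length to reach 52°C.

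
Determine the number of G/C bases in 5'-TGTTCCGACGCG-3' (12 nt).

T=3, A=1, G=4, C=4
Total G or C: 4 + 4 = 8

8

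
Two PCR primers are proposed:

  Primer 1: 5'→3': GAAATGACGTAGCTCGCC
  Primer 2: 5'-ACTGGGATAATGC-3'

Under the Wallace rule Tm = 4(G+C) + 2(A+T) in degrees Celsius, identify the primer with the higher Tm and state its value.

Primer 1: A+T=8, G+C=10 → Tm = 2(8)+4(10) = 56°C
Primer 2: A+T=7, G+C=6 → Tm = 2(7)+4(6) = 38°C
56°C vs 38°C → primer 1 is higher.

Primer 1, 56°C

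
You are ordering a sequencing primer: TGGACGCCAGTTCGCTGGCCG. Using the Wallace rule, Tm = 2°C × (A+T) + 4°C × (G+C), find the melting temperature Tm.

T=4, C=7, A=2, G=8
So N_AT = 6 and N_GC = 15.
Tm = 2(6) + 4(15) = 12 + 60 = 72°C

72°C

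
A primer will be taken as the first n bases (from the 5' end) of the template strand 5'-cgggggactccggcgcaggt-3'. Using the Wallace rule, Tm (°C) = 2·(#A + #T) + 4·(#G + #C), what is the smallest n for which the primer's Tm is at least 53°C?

n = 15

First 14 bases: CGGGGGACTCCGGC → Tm = 52°C (< 53°C)
First 15 bases: CGGGGGACTCCGGCG → Tm = 56°C (≥ 53°C)
Since every base adds ≥2°C, Tm only increases with n, so the threshold is first crossed at n = 15.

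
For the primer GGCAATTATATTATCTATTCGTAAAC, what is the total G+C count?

A=9, T=10, G=3, C=4
Total G or C: 3 + 4 = 7

7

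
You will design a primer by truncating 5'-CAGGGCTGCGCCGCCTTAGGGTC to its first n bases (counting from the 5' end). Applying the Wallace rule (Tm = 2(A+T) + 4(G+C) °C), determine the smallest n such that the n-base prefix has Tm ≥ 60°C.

n = 17

First 16 bases: CAGGGCTGCGCCGCCT → Tm = 58°C (< 60°C)
First 17 bases: CAGGGCTGCGCCGCCTT → Tm = 60°C (≥ 60°C)
Since every base adds ≥2°C, Tm only increases with n, so the threshold is first crossed at n = 17.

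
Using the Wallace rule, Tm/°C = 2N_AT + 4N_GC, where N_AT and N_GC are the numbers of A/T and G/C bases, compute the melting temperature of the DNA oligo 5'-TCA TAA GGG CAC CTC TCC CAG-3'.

Counting bases: G=4, A=5, C=8, T=4
AT pairs contribute 9, GC pairs contribute 12.
Tm = 2(9) + 4(12) = 18 + 48 = 66°C

66°C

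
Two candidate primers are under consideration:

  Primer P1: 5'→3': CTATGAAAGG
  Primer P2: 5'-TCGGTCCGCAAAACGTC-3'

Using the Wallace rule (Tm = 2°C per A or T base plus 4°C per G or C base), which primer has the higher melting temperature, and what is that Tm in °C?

Primer P2, 54°C

Primer P1: A+T=6, G+C=4 → Tm = 2(6)+4(4) = 28°C
Primer P2: A+T=7, G+C=10 → Tm = 2(7)+4(10) = 54°C
28°C vs 54°C → primer P2 is higher.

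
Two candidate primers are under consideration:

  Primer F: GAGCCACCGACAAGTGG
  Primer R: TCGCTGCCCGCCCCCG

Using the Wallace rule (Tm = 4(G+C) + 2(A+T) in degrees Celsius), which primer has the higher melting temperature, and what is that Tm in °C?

Primer F: A+T=6, G+C=11 → Tm = 2(6)+4(11) = 56°C
Primer R: A+T=2, G+C=14 → Tm = 2(2)+4(14) = 60°C
56°C vs 60°C → primer R is higher.

Primer R, 60°C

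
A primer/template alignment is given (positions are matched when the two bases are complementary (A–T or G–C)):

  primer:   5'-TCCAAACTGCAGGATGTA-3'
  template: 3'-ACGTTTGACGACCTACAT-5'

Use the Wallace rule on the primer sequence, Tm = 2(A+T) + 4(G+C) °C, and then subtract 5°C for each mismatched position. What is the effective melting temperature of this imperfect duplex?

Primer base counts: A=6, T=4, G=4, C=4 → A+T=10, G+C=8
Perfect-match Tm = 2(10) + 4(8) = 20 + 32 = 52°C
Mismatches (positions where the bases are not complementary): 2 (at positions 2, 11)
Effective Tm = 52 − 2×5 = 52 − 10 = 42°C

42°C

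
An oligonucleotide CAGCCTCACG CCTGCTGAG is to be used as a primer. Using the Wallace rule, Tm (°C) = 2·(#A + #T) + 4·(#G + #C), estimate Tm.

64°C

Base counts: A=3, G=5, C=8, T=3
So N_AT = 6 and N_GC = 13.
Tm = 2(6) + 4(13) = 12 + 52 = 64°C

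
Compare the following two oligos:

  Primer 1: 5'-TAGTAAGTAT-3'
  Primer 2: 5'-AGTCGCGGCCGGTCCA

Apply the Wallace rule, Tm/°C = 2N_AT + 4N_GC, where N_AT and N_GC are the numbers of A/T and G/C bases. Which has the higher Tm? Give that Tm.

Primer 1: A+T=8, G+C=2 → Tm = 2(8)+4(2) = 24°C
Primer 2: A+T=4, G+C=12 → Tm = 2(4)+4(12) = 56°C
24°C vs 56°C → primer 2 is higher.

Primer 2, 56°C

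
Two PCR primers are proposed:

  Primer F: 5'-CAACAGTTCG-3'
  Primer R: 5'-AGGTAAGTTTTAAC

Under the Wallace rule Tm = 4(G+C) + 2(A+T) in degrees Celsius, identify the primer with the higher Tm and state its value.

Primer R, 36°C

Primer F: A+T=5, G+C=5 → Tm = 2(5)+4(5) = 30°C
Primer R: A+T=10, G+C=4 → Tm = 2(10)+4(4) = 36°C
30°C vs 36°C → primer R is higher.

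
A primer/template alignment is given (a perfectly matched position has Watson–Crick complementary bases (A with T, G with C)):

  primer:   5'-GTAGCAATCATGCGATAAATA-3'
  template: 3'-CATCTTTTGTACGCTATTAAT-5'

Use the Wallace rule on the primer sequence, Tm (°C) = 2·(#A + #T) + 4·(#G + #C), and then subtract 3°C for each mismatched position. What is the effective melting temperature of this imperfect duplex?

47°C

Primer base counts: A=9, T=5, G=4, C=3 → A+T=14, G+C=7
Perfect-match Tm = 2(14) + 4(7) = 28 + 28 = 56°C
Mismatches (positions where the bases are not complementary): 3 (at positions 5, 8, 19)
Effective Tm = 56 − 3×3 = 56 − 9 = 47°C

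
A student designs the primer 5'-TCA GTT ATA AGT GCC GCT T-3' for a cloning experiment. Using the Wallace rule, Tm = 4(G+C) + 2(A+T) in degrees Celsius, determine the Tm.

54°C

A=4, C=4, T=7, G=4
A+T = 11, G+C = 8
Tm = 2×11 + 4×8 = 54°C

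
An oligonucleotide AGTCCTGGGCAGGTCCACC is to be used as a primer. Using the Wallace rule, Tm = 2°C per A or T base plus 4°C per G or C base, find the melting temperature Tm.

T=3, C=7, A=3, G=6
A+T = 6, G+C = 13
Tm = 2(6) + 4(13) = 12 + 52 = 64°C

64°C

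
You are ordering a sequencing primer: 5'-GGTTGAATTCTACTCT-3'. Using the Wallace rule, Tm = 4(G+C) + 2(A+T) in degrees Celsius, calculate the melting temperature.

44°C

G=3, C=3, A=3, T=7
So N_AT = 10 and N_GC = 6.
Tm = 4·6 + 2·10 = 24 + 20 = 44°C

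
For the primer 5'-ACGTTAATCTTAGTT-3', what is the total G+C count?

Scanning the sequence gives C=2, G=2, T=7, A=4.
Total G or C: 2 + 2 = 4

4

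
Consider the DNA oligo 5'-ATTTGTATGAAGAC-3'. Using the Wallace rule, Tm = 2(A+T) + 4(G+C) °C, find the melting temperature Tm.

Base counts: T=5, G=3, A=5, C=1
So N_AT = 10 and N_GC = 4.
Tm = 2×10 + 4×4 = 36°C

36°C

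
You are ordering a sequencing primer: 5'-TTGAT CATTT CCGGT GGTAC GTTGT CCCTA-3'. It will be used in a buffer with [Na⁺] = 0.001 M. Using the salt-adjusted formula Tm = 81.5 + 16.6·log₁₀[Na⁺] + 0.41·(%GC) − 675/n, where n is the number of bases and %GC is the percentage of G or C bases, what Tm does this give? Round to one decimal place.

Length n = 30. Counting bases: C=7, G=7, T=12, A=4
G+C = 14, so %GC = 14/30 × 100 = 46.667%
Salt term: 16.6 × (-3) = -49.8
GC term: 0.41 × 46.667 = 19.133; length term: −675/30 = −22.5
Tm = 81.5 + (-49.8) + 19.133 − 22.5 = 28.333 → 28.3°C

28.3°C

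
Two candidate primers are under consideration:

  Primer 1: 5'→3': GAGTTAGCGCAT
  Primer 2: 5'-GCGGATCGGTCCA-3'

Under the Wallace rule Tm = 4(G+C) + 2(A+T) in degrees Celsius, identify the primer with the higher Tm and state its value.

Primer 2, 44°C

Primer 1: A+T=6, G+C=6 → Tm = 2(6)+4(6) = 36°C
Primer 2: A+T=4, G+C=9 → Tm = 2(4)+4(9) = 44°C
36°C vs 44°C → primer 2 is higher.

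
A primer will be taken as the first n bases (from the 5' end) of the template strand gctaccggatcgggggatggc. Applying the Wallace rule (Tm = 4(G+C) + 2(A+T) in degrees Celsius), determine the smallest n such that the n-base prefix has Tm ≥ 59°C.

First 17 bases: GCTACCGGATCGGGGGA → Tm = 58°C (< 59°C)
First 18 bases: GCTACCGGATCGGGGGAT → Tm = 60°C (≥ 59°C)
Since every base adds ≥2°C, Tm only increases with n, so the threshold is first crossed at n = 18.

n = 18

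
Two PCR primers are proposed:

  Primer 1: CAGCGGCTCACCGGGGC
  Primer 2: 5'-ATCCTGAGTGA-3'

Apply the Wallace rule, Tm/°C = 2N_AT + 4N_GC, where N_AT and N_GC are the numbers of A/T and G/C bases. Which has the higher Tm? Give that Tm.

Primer 1: A+T=3, G+C=14 → Tm = 2(3)+4(14) = 62°C
Primer 2: A+T=6, G+C=5 → Tm = 2(6)+4(5) = 32°C
62°C vs 32°C → primer 1 is higher.

Primer 1, 62°C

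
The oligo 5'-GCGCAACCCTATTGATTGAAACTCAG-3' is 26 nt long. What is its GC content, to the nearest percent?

46%

Base counts: G=5, C=7, A=8, T=6
G+C = 5 + 7 = 12 out of 26 bases
%GC = 12/26 × 100 = 46.15% ≈ 46%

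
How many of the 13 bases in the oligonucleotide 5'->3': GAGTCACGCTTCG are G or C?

Scanning the sequence gives C=4, T=3, A=2, G=4.
Total G or C: 4 + 4 = 8

8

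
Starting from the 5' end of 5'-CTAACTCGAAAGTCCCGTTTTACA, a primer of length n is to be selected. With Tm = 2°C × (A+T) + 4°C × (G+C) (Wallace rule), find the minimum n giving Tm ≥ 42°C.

n = 15

First 14 bases: CTAACTCGAAAGTC → Tm = 40°C (< 42°C)
First 15 bases: CTAACTCGAAAGTCC → Tm = 44°C (≥ 42°C)
Each additional base adds 2°C (A/T) or 4°C (G/C), so Tm is non-decreasing in n; n = 15 is the first length to reach 42°C.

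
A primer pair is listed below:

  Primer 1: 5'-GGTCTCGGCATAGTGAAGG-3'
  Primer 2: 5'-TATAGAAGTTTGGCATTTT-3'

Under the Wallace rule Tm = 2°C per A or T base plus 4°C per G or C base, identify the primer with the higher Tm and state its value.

Primer 1: A+T=8, G+C=11 → Tm = 2(8)+4(11) = 60°C
Primer 2: A+T=14, G+C=5 → Tm = 2(14)+4(5) = 48°C
60°C vs 48°C → primer 1 is higher.

Primer 1, 60°C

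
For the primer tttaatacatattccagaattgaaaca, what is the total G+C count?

6

T=9, C=4, A=12, G=2
G+C = 2 + 4 = 6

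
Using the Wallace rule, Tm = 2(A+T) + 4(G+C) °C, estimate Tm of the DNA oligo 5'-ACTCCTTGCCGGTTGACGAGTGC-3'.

74°C

Base counts: C=7, A=3, G=7, T=6
A+T = 9, G+C = 14
Tm = 4·14 + 2·9 = 56 + 18 = 74°C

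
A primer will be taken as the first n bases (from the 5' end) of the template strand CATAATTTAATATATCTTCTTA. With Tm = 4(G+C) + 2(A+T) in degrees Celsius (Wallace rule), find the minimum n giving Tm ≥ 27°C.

n = 13

First 12 bases: CATAATTTAATA → Tm = 26°C (< 27°C)
First 13 bases: CATAATTTAATAT → Tm = 28°C (≥ 27°C)
Since every base adds ≥2°C, Tm only increases with n, so the threshold is first crossed at n = 13.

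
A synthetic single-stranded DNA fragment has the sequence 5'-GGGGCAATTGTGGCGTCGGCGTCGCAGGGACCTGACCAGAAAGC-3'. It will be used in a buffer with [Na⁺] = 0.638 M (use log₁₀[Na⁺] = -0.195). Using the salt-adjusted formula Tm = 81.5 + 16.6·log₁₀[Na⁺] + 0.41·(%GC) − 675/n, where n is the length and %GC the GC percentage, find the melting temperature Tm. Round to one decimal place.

Length n = 44. Scanning the sequence gives A=9, T=6, G=18, C=11.
G+C = 29, so %GC = 29/44 × 100 = 65.909%
Salt term: 16.6 × (-0.195) = -3.237
GC term: 0.41 × 65.909 = 27.023; length term: −675/44 = −15.341
Tm = 81.5 + (-3.237) + 27.023 − 15.341 = 89.945 → 89.9°C

89.9°C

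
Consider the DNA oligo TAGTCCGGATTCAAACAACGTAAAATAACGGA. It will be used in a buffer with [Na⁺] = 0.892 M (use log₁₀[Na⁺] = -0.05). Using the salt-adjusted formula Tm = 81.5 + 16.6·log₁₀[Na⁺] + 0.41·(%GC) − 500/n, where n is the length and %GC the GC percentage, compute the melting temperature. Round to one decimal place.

80.4°C

Length n = 32. Scanning the sequence gives T=6, C=6, A=14, G=6.
G+C = 12, so %GC = 12/32 × 100 = 37.5%
Salt term: 16.6 × (-0.05) = -0.83
GC term: 0.41 × 37.5 = 15.375; length term: −500/32 = −15.625
Tm = 81.5 + (-0.83) + 15.375 − 15.625 = 80.42 → 80.4°C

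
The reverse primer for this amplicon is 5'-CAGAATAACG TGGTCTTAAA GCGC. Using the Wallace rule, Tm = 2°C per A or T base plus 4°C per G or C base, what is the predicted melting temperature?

70°C

Scanning the sequence gives A=8, T=5, C=5, G=6.
So N_AT = 13 and N_GC = 11.
Tm = 2(13) + 4(11) = 26 + 44 = 70°C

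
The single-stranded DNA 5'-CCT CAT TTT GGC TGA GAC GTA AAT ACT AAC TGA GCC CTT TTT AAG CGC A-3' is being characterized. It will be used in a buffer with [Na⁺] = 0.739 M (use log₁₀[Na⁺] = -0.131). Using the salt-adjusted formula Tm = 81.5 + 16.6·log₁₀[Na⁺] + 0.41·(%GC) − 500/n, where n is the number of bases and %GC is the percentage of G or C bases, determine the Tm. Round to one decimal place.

86.7°C

Length n = 49. Base counts: G=9, C=12, A=13, T=15
G+C = 21, so %GC = 21/49 × 100 = 42.857%
Salt term: 16.6 × (-0.131) = -2.175
GC term: 0.41 × 42.857 = 17.571; length term: −500/49 = −10.204
Tm = 81.5 + (-2.175) + 17.571 − 10.204 = 86.692 → 86.7°C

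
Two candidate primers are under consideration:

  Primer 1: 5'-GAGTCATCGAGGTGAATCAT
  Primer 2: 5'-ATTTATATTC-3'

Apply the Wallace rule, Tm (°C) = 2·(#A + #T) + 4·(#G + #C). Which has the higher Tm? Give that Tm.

Primer 1, 58°C

Primer 1: A+T=11, G+C=9 → Tm = 2(11)+4(9) = 58°C
Primer 2: A+T=9, G+C=1 → Tm = 2(9)+4(1) = 22°C
58°C vs 22°C → primer 1 is higher.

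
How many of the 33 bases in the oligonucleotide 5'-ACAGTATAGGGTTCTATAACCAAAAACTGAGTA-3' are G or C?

Scanning the sequence gives T=8, G=6, A=14, C=5.
G+C = 6 + 5 = 11

11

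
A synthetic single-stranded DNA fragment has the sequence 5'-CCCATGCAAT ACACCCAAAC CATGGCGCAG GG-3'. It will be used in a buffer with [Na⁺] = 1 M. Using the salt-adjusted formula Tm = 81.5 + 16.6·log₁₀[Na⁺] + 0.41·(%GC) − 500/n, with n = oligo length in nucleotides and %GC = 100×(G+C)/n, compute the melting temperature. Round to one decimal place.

90.2°C

Length n = 32. Base counts: G=7, C=12, A=10, T=3
G+C = 19, so %GC = 19/32 × 100 = 59.375%
Salt term: 16.6 × (0) = 0
GC term: 0.41 × 59.375 = 24.344; length term: −500/32 = −15.625
Tm = 81.5 + (0) + 24.344 − 15.625 = 90.219 → 90.2°C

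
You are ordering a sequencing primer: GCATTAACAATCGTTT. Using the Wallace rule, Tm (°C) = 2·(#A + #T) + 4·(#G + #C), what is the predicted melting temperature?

42°C

T=6, A=5, G=2, C=3
A+T = 11, G+C = 5
Tm = 2(11) + 4(5) = 22 + 20 = 42°C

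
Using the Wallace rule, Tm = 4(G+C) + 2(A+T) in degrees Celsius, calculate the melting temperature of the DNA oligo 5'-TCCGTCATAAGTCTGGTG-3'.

Scanning the sequence gives T=6, C=4, G=5, A=3.
So N_AT = 9 and N_GC = 9.
Tm = 4·9 + 2·9 = 36 + 18 = 54°C

54°C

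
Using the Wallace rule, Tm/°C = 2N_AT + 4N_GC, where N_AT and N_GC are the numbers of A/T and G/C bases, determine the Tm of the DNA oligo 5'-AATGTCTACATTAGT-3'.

A=5, G=2, C=2, T=6
AT pairs contribute 11, GC pairs contribute 4.
Tm = 2(11) + 4(4) = 22 + 16 = 38°C

38°C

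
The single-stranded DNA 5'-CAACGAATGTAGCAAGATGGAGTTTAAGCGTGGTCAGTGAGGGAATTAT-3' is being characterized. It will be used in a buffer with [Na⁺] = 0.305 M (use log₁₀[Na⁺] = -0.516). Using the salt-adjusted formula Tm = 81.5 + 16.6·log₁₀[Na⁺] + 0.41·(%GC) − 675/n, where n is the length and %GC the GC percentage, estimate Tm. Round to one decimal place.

76.7°C

Length n = 49. Counting bases: C=5, A=16, T=12, G=16
G+C = 21, so %GC = 21/49 × 100 = 42.857%
Salt term: 16.6 × (-0.516) = -8.566
GC term: 0.41 × 42.857 = 17.571; length term: −675/49 = −13.776
Tm = 81.5 + (-8.566) + 17.571 − 13.776 = 76.729 → 76.7°C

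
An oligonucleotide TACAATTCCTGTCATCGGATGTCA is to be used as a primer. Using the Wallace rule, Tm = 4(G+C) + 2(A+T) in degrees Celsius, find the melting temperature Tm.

68°C

Base counts: T=8, A=6, G=4, C=6
So N_AT = 14 and N_GC = 10.
Tm = 4·10 + 2·14 = 40 + 28 = 68°C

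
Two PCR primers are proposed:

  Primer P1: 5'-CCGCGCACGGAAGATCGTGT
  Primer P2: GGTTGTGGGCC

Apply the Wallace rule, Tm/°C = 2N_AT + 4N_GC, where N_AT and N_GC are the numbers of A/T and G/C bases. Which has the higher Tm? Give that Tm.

Primer P1: A+T=7, G+C=13 → Tm = 2(7)+4(13) = 66°C
Primer P2: A+T=3, G+C=8 → Tm = 2(3)+4(8) = 38°C
66°C vs 38°C → primer P1 is higher.

Primer P1, 66°C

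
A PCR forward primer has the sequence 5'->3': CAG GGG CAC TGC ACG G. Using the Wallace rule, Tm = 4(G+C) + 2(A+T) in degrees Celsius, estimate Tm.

Scanning the sequence gives A=3, T=1, C=5, G=7.
So N_AT = 4 and N_GC = 12.
Tm = 2(4) + 4(12) = 8 + 48 = 56°C

56°C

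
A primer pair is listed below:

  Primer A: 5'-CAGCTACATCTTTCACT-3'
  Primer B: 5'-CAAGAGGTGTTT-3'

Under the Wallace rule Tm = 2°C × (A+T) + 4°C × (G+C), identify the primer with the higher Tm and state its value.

Primer A: A+T=10, G+C=7 → Tm = 2(10)+4(7) = 48°C
Primer B: A+T=7, G+C=5 → Tm = 2(7)+4(5) = 34°C
48°C vs 34°C → primer A is higher.

Primer A, 48°C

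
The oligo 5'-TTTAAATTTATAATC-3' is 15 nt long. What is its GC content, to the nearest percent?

7%

Scanning the sequence gives T=8, A=6, C=1, G=0.
G+C = 0 + 1 = 1 out of 15 bases
%GC = 1/15 × 100 = 6.667% ≈ 7%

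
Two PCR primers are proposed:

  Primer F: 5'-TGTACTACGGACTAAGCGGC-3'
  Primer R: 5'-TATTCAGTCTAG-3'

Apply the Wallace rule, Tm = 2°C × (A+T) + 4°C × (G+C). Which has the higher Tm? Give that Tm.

Primer F: A+T=9, G+C=11 → Tm = 2(9)+4(11) = 62°C
Primer R: A+T=8, G+C=4 → Tm = 2(8)+4(4) = 32°C
62°C vs 32°C → primer F is higher.

Primer F, 62°C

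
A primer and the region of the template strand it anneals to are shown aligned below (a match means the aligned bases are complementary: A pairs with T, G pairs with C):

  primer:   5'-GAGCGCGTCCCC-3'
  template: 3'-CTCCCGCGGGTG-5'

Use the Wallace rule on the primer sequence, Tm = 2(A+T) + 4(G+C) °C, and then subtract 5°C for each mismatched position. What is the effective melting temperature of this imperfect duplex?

29°C

Primer base counts: A=1, T=1, G=4, C=6 → A+T=2, G+C=10
Perfect-match Tm = 2(2) + 4(10) = 4 + 40 = 44°C
Mismatches (positions where the bases are not complementary): 3 (at positions 4, 8, 11)
Effective Tm = 44 − 3×5 = 44 − 15 = 29°C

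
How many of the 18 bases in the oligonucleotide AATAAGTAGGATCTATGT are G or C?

T=6, C=1, G=4, A=7
Total G or C: 4 + 1 = 5

5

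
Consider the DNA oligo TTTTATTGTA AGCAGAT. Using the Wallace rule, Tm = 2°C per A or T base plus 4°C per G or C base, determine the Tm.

42°C

Counting bases: A=5, T=8, C=1, G=3
A+T = 13, G+C = 4
Tm = 4·4 + 2·13 = 16 + 26 = 42°C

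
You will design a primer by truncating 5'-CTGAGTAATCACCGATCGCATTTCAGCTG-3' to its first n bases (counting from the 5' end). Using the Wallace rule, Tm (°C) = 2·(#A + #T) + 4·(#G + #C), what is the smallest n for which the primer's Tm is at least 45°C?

First 15 bases: CTGAGTAATCACCGA → Tm = 44°C (< 45°C)
First 16 bases: CTGAGTAATCACCGAT → Tm = 46°C (≥ 45°C)
Since every base adds ≥2°C, Tm only increases with n, so the threshold is first crossed at n = 16.

n = 16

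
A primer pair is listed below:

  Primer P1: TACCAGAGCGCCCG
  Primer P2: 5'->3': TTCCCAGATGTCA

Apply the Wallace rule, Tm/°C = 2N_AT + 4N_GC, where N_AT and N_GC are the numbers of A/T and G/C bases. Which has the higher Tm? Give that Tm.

Primer P1, 48°C

Primer P1: A+T=4, G+C=10 → Tm = 2(4)+4(10) = 48°C
Primer P2: A+T=7, G+C=6 → Tm = 2(7)+4(6) = 38°C
48°C vs 38°C → primer P1 is higher.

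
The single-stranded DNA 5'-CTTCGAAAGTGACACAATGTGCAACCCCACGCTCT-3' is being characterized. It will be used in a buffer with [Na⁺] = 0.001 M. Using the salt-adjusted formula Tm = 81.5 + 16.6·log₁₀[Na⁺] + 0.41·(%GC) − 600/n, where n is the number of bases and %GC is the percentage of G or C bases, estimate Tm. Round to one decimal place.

Length n = 35. Scanning the sequence gives A=10, G=6, C=12, T=7.
G+C = 18, so %GC = 18/35 × 100 = 51.429%
Salt term: 16.6 × (-3) = -49.8
GC term: 0.41 × 51.429 = 21.086; length term: −600/35 = −17.143
Tm = 81.5 + (-49.8) + 21.086 − 17.143 = 35.643 → 35.6°C

35.6°C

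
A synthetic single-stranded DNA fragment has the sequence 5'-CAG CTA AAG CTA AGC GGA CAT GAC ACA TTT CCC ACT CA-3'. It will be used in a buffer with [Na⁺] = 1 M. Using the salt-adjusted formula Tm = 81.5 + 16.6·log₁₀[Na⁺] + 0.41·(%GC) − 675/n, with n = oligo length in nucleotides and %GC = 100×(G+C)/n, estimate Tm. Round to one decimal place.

83.2°C

Length n = 38. Scanning the sequence gives T=7, C=12, G=6, A=13.
G+C = 18, so %GC = 18/38 × 100 = 47.368%
Salt term: 16.6 × (0) = 0
GC term: 0.41 × 47.368 = 19.421; length term: −675/38 = −17.763
Tm = 81.5 + (0) + 19.421 − 17.763 = 83.158 → 83.2°C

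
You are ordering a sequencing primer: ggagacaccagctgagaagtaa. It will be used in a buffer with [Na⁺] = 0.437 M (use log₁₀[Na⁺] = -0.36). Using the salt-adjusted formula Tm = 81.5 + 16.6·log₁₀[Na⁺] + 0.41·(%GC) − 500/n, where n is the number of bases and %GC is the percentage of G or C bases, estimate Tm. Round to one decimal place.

Length n = 22. Base counts: C=4, T=2, A=9, G=7
G+C = 11, so %GC = 11/22 × 100 = 50%
Salt term: 16.6 × (-0.36) = -5.976
GC term: 0.41 × 50 = 20.5; length term: −500/22 = −22.727
Tm = 81.5 + (-5.976) + 20.5 − 22.727 = 73.297 → 73.3°C

73.3°C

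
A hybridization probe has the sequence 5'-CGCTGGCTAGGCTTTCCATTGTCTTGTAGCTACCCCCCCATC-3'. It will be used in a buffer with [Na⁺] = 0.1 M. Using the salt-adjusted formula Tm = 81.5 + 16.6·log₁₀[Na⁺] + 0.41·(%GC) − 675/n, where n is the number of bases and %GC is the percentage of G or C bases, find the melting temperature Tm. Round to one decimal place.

Length n = 42. Base counts: G=8, T=13, C=16, A=5
G+C = 24, so %GC = 24/42 × 100 = 57.143%
Salt term: 16.6 × (-1) = -16.6
GC term: 0.41 × 57.143 = 23.429; length term: −675/42 = −16.071
Tm = 81.5 + (-16.6) + 23.429 − 16.071 = 72.258 → 72.3°C

72.3°C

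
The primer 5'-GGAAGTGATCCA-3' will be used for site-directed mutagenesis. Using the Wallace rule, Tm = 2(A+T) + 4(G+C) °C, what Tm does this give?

36°C

Counting bases: C=2, T=2, A=4, G=4
A+T = 6, G+C = 6
Tm = 2(6) + 4(6) = 12 + 24 = 36°C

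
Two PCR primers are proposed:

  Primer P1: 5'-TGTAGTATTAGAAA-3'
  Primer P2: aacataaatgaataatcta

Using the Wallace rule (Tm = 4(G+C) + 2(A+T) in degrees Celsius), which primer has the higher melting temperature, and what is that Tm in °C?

Primer P2, 44°C

Primer P1: A+T=11, G+C=3 → Tm = 2(11)+4(3) = 34°C
Primer P2: A+T=16, G+C=3 → Tm = 2(16)+4(3) = 44°C
34°C vs 44°C → primer P2 is higher.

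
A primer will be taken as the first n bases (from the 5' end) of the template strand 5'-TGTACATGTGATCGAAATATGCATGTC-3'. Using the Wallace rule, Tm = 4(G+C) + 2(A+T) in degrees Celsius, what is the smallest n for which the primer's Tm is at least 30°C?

n = 11

First 10 bases: TGTACATGTG → Tm = 28°C (< 30°C)
First 11 bases: TGTACATGTGA → Tm = 30°C (≥ 30°C)
Each additional base adds 2°C (A/T) or 4°C (G/C), so Tm is non-decreasing in n; n = 11 is the first length to reach 30°C.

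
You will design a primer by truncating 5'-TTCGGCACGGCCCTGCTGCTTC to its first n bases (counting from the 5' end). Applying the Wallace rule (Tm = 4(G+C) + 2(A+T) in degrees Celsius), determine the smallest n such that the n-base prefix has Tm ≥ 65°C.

First 18 bases: TTCGGCACGGCCCTGCTG → Tm = 62°C (< 65°C)
First 19 bases: TTCGGCACGGCCCTGCTGC → Tm = 66°C (≥ 65°C)
Since every base adds ≥2°C, Tm only increases with n, so the threshold is first crossed at n = 19.

n = 19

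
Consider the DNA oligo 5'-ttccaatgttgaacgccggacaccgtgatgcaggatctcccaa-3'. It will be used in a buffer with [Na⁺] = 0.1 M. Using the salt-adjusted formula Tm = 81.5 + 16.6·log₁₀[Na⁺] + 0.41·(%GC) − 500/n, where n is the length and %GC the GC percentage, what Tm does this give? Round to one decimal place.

Length n = 43. Base counts: A=11, G=10, T=9, C=13
G+C = 23, so %GC = 23/43 × 100 = 53.488%
Salt term: 16.6 × (-1) = -16.6
GC term: 0.41 × 53.488 = 21.93; length term: −500/43 = −11.628
Tm = 81.5 + (-16.6) + 21.93 − 11.628 = 75.202 → 75.2°C

75.2°C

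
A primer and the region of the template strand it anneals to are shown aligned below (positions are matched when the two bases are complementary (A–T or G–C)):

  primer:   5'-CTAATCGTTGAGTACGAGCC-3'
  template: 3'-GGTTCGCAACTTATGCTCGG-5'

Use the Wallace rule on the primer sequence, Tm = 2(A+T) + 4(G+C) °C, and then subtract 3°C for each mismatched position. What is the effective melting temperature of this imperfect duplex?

Primer base counts: A=5, T=5, G=5, C=5 → A+T=10, G+C=10
Perfect-match Tm = 2(10) + 4(10) = 20 + 40 = 60°C
Mismatches (positions where the bases are not complementary): 3 (at positions 2, 5, 12)
Effective Tm = 60 − 3×3 = 60 − 9 = 51°C

51°C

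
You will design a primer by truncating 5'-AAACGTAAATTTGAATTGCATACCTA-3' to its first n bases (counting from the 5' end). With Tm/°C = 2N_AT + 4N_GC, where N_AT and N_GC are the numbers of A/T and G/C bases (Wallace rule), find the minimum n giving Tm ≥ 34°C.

First 13 bases: AAACGTAAATTTG → Tm = 32°C (< 34°C)
First 14 bases: AAACGTAAATTTGA → Tm = 34°C (≥ 34°C)
Each additional base adds 2°C (A/T) or 4°C (G/C), so Tm is non-decreasing in n; n = 14 is the first length to reach 34°C.

n = 14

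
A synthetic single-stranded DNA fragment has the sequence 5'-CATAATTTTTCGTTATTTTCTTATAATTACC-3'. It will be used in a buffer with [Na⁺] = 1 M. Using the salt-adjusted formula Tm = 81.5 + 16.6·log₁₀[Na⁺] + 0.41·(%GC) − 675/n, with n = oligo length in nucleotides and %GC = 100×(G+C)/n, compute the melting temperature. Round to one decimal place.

67.7°C

Length n = 31. Counting bases: C=5, G=1, T=17, A=8
G+C = 6, so %GC = 6/31 × 100 = 19.355%
Salt term: 16.6 × (0) = 0
GC term: 0.41 × 19.355 = 7.936; length term: −675/31 = −21.774
Tm = 81.5 + (0) + 7.936 − 21.774 = 67.662 → 67.7°C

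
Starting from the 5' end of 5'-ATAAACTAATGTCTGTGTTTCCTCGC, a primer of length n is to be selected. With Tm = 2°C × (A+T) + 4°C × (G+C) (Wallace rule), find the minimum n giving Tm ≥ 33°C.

First 13 bases: ATAAACTAATGTC → Tm = 32°C (< 33°C)
First 14 bases: ATAAACTAATGTCT → Tm = 34°C (≥ 33°C)
Since every base adds ≥2°C, Tm only increases with n, so the threshold is first crossed at n = 14.

n = 14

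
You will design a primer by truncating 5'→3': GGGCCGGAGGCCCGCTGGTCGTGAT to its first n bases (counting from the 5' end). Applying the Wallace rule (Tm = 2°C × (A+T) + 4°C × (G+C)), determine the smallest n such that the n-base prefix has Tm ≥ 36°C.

First 9 bases: GGGCCGGAG → Tm = 34°C (< 36°C)
First 10 bases: GGGCCGGAGG → Tm = 38°C (≥ 36°C)
Each additional base adds 2°C (A/T) or 4°C (G/C), so Tm is non-decreasing in n; n = 10 is the first length to reach 36°C.

n = 10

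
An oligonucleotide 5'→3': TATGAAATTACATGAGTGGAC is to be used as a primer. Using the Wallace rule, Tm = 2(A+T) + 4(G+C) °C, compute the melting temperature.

56°C

Base counts: C=2, T=6, G=5, A=8
A+T = 14, G+C = 7
Tm = 2×14 + 4×7 = 56°C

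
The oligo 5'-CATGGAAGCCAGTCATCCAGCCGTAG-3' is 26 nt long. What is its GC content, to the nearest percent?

58%

Base counts: C=8, T=4, A=7, G=7
G+C = 7 + 8 = 15 out of 26 bases
%GC = 15/26 × 100 = 57.69% ≈ 58%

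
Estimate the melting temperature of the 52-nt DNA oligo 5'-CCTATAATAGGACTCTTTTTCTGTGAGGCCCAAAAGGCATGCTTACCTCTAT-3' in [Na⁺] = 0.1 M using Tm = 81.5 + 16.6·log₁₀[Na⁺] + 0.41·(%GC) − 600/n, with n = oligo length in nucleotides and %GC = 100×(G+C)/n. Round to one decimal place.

70.7°C

Length n = 52. Scanning the sequence gives T=17, G=9, A=13, C=13.
G+C = 22, so %GC = 22/52 × 100 = 42.308%
Salt term: 16.6 × (-1) = -16.6
GC term: 0.41 × 42.308 = 17.346; length term: −600/52 = −11.538
Tm = 81.5 + (-16.6) + 17.346 − 11.538 = 70.708 → 70.7°C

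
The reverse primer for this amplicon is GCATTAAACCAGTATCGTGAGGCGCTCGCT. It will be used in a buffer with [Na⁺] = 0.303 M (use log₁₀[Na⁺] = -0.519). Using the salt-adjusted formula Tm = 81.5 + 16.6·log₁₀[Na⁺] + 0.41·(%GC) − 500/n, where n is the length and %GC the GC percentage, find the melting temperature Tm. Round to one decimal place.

78.1°C

Length n = 30. Counting bases: C=8, T=7, A=7, G=8
G+C = 16, so %GC = 16/30 × 100 = 53.333%
Salt term: 16.6 × (-0.519) = -8.615
GC term: 0.41 × 53.333 = 21.867; length term: −500/30 = −16.667
Tm = 81.5 + (-8.615) + 21.867 − 16.667 = 78.085 → 78.1°C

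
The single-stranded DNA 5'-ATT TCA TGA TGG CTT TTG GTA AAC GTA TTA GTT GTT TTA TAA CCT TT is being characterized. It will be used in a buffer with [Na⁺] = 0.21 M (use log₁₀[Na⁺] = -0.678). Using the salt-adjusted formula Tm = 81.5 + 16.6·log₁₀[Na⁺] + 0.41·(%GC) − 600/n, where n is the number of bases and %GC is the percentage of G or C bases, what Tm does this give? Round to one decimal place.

Length n = 47. T=23, C=5, A=11, G=8
G+C = 13, so %GC = 13/47 × 100 = 27.66%
Salt term: 16.6 × (-0.678) = -11.255
GC term: 0.41 × 27.66 = 11.341; length term: −600/47 = −12.766
Tm = 81.5 + (-11.255) + 11.341 − 12.766 = 68.82 → 68.8°C

68.8°C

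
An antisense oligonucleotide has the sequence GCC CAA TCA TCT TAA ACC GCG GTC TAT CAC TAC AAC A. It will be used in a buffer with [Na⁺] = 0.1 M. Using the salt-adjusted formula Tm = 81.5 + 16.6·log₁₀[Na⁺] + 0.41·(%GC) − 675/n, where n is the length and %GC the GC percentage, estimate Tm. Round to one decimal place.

Length n = 37. Scanning the sequence gives C=13, G=4, T=8, A=12.
G+C = 17, so %GC = 17/37 × 100 = 45.946%
Salt term: 16.6 × (-1) = -16.6
GC term: 0.41 × 45.946 = 18.838; length term: −675/37 = −18.243
Tm = 81.5 + (-16.6) + 18.838 − 18.243 = 65.495 → 65.5°C

65.5°C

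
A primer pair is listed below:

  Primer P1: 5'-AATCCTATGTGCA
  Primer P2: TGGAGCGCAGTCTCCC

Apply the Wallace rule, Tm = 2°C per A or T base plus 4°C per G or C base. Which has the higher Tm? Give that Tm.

Primer P2, 54°C

Primer P1: A+T=8, G+C=5 → Tm = 2(8)+4(5) = 36°C
Primer P2: A+T=5, G+C=11 → Tm = 2(5)+4(11) = 54°C
36°C vs 54°C → primer P2 is higher.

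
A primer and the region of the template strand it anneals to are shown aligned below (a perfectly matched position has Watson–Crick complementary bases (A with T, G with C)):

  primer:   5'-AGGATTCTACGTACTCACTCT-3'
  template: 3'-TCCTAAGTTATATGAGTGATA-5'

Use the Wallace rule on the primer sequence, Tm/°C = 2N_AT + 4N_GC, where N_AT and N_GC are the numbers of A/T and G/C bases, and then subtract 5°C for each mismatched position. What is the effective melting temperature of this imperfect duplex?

40°C

Primer base counts: A=5, T=7, G=3, C=6 → A+T=12, G+C=9
Perfect-match Tm = 2(12) + 4(9) = 24 + 36 = 60°C
Mismatches (positions where the bases are not complementary): 4 (at positions 8, 10, 11, 20)
Effective Tm = 60 − 4×5 = 60 − 20 = 40°C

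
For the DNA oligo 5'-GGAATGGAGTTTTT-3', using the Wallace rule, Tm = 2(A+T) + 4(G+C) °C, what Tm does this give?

Base counts: C=0, A=3, G=5, T=6
So N_AT = 9 and N_GC = 5.
Tm = 4·5 + 2·9 = 20 + 18 = 38°C

38°C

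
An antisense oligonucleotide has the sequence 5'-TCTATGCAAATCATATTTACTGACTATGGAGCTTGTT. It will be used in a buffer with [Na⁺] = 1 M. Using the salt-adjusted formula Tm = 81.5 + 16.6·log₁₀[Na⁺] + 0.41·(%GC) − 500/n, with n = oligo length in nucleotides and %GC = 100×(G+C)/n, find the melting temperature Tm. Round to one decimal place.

81.3°C

Length n = 37. Base counts: T=15, A=10, G=6, C=6
G+C = 12, so %GC = 12/37 × 100 = 32.432%
Salt term: 16.6 × (0) = 0
GC term: 0.41 × 32.432 = 13.297; length term: −500/37 = −13.514
Tm = 81.5 + (0) + 13.297 − 13.514 = 81.283 → 81.3°C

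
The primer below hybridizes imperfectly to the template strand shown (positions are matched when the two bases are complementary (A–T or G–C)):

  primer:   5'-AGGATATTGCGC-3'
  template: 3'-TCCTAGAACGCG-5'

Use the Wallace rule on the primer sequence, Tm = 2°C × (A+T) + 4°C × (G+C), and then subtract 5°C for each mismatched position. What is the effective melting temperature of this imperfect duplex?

31°C

Primer base counts: A=3, T=3, G=4, C=2 → A+T=6, G+C=6
Perfect-match Tm = 2(6) + 4(6) = 12 + 24 = 36°C
Mismatches (positions where the bases are not complementary): 1 (at position 6)
Effective Tm = 36 − 1×5 = 36 − 5 = 31°C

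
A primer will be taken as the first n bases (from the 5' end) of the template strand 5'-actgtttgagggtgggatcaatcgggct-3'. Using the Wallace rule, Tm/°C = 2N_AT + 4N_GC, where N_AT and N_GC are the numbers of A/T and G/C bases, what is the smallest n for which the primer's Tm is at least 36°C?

First 11 bases: ACTGTTTGAGG → Tm = 32°C (< 36°C)
First 12 bases: ACTGTTTGAGGG → Tm = 36°C (≥ 36°C)
Since every base adds ≥2°C, Tm only increases with n, so the threshold is first crossed at n = 12.

n = 12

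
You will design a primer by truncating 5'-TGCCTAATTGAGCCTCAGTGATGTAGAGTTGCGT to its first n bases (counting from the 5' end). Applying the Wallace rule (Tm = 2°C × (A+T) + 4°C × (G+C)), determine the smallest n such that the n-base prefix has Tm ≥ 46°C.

n = 16

First 15 bases: TGCCTAATTGAGCCT → Tm = 44°C (< 46°C)
First 16 bases: TGCCTAATTGAGCCTC → Tm = 48°C (≥ 46°C)
Each additional base adds 2°C (A/T) or 4°C (G/C), so Tm is non-decreasing in n; n = 16 is the first length to reach 46°C.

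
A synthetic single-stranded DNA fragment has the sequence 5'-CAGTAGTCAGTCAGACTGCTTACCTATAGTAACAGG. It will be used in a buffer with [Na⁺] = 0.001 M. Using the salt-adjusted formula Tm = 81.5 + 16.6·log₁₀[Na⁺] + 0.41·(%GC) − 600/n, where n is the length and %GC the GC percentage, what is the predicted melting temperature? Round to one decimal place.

33.3°C

Length n = 36. T=9, C=8, G=8, A=11
G+C = 16, so %GC = 16/36 × 100 = 44.444%
Salt term: 16.6 × (-3) = -49.8
GC term: 0.41 × 44.444 = 18.222; length term: −600/36 = −16.667
Tm = 81.5 + (-49.8) + 18.222 − 16.667 = 33.255 → 33.3°C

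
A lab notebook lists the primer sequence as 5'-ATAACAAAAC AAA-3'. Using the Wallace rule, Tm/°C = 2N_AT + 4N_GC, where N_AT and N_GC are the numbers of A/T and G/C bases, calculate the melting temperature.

30°C

Base counts: G=0, A=10, C=2, T=1
AT pairs contribute 11, GC pairs contribute 2.
Tm = 4·2 + 2·11 = 8 + 22 = 30°C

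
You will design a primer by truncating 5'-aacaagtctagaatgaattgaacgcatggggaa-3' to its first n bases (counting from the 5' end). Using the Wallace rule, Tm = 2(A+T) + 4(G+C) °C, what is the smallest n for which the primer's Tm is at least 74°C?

n = 28

First 27 bases: AACAAGTCTAGAATGAATTGAACGCAT → Tm = 72°C (< 74°C)
First 28 bases: AACAAGTCTAGAATGAATTGAACGCATG → Tm = 76°C (≥ 74°C)
Since every base adds ≥2°C, Tm only increases with n, so the threshold is first crossed at n = 28.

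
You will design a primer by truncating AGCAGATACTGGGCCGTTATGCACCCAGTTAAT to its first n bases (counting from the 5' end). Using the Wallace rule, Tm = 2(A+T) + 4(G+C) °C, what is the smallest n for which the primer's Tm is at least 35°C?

First 11 bases: AGCAGATACTG → Tm = 32°C (< 35°C)
First 12 bases: AGCAGATACTGG → Tm = 36°C (≥ 35°C)
Since every base adds ≥2°C, Tm only increases with n, so the threshold is first crossed at n = 12.

n = 12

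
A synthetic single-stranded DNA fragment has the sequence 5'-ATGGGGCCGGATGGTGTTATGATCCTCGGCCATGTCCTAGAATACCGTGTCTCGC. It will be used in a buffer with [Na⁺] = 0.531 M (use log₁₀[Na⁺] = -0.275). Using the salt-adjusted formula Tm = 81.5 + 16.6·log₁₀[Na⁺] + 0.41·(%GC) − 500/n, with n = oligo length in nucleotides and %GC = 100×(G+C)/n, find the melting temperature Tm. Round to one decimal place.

91.0°C

Length n = 55. Base counts: G=17, C=14, T=15, A=9
G+C = 31, so %GC = 31/55 × 100 = 56.364%
Salt term: 16.6 × (-0.275) = -4.565
GC term: 0.41 × 56.364 = 23.109; length term: −500/55 = −9.091
Tm = 81.5 + (-4.565) + 23.109 − 9.091 = 90.953 → 91.0°C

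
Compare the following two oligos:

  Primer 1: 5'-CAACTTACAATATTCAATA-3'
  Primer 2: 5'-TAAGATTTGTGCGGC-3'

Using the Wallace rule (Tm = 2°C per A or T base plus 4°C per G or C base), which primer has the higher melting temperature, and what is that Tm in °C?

Primer 1, 46°C

Primer 1: A+T=15, G+C=4 → Tm = 2(15)+4(4) = 46°C
Primer 2: A+T=8, G+C=7 → Tm = 2(8)+4(7) = 44°C
46°C vs 44°C → primer 1 is higher.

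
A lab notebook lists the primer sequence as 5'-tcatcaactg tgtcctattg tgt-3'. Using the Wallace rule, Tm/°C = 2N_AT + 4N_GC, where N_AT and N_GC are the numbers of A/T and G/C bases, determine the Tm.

Counting bases: G=4, T=10, C=5, A=4
So N_AT = 14 and N_GC = 9.
Tm = 2(14) + 4(9) = 28 + 36 = 64°C

64°C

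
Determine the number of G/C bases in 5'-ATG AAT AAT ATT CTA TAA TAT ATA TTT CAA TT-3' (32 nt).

A=14, G=1, T=15, C=2
Total G or C: 1 + 2 = 3

3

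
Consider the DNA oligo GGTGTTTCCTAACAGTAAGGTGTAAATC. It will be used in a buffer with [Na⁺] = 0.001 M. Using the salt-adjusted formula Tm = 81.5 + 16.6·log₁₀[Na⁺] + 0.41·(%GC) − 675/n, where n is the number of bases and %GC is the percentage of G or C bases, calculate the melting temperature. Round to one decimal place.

23.7°C

Length n = 28. Counting bases: G=7, C=4, A=8, T=9
G+C = 11, so %GC = 11/28 × 100 = 39.286%
Salt term: 16.6 × (-3) = -49.8
GC term: 0.41 × 39.286 = 16.107; length term: −675/28 = −24.107
Tm = 81.5 + (-49.8) + 16.107 − 24.107 = 23.7 → 23.7°C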